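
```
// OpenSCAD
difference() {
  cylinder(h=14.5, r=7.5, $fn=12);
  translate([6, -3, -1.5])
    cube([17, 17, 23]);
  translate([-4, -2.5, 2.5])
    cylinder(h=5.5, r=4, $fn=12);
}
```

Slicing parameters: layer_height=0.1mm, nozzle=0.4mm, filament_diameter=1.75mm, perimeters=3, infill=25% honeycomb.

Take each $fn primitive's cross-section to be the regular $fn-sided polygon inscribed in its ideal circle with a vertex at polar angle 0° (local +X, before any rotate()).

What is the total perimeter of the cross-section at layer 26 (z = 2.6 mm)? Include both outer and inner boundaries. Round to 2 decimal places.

At z = 2.6 mm: the r=7.5 cylinder gives a regular 12-gon of circumradius 7.5 (constant along its height) (perimeter = 2·12·7.500·sin(180°/12) = 46.59 mm); the 17×17 cube at (6, -3) contributes its full rectangle (perimeter 68.00 mm); the r=4 cylinder at (-4, -2.5) contributes a regular 12-gon of circumradius 4 (perimeter = 2·12·4.000·sin(180°/12) = 24.85 mm); After the difference (first − rest): starting from the r=7.5 cylinder, the 17×17 cube at (6, -3) partially overlaps it — only the 7.16 mm² overlap (of its 289.00 mm²) is removed, clipping the outline; the r=4 cylinder at (-4, -2.5) partially overlaps it — only the 41.14 mm² overlap (of its 48.00 mm²) is removed, clipping the outline — boundary = 55.83 mm. Overall, the cross-section is a single solid region. Total boundary length (outer) = 55.83 mm.

55.83 mm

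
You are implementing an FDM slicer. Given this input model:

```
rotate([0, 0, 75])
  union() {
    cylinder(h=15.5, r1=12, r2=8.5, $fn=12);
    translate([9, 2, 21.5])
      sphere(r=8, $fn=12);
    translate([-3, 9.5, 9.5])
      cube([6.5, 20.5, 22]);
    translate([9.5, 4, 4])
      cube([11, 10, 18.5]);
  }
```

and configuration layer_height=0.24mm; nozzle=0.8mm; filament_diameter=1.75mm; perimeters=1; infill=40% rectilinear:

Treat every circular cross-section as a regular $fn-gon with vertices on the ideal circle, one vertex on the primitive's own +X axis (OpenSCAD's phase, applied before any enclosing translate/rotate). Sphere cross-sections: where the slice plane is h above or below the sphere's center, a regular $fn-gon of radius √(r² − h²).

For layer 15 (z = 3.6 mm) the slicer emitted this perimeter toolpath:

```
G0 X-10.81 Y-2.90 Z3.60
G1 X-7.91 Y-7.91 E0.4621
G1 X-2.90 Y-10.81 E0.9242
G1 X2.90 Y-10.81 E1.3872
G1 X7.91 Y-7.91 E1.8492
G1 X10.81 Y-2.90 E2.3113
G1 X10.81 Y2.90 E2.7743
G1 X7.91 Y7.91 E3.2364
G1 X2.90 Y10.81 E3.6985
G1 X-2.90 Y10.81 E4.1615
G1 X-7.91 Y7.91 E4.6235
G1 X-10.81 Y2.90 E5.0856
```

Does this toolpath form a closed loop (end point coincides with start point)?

no

Start point (G0): (-10.81, -2.90). End point (last G1): the path does not return to the start — open.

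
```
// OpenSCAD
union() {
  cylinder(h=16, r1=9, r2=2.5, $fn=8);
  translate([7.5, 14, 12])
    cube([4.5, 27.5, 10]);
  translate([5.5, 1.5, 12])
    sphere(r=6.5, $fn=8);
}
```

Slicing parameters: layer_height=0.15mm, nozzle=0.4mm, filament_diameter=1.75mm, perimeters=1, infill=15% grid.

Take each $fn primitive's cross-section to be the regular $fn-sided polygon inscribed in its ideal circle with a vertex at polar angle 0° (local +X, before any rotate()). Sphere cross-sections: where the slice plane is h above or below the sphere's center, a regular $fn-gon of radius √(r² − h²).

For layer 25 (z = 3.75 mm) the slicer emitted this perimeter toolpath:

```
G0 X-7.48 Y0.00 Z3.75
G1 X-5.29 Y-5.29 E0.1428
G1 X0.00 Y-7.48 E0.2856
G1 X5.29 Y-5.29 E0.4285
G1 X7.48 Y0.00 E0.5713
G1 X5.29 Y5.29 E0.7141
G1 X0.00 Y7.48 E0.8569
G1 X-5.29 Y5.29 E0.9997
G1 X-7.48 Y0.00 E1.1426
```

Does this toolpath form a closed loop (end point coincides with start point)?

Start point (G0): (-7.48, 0.00). End point (last G1): the path returns to the start — closed.

yes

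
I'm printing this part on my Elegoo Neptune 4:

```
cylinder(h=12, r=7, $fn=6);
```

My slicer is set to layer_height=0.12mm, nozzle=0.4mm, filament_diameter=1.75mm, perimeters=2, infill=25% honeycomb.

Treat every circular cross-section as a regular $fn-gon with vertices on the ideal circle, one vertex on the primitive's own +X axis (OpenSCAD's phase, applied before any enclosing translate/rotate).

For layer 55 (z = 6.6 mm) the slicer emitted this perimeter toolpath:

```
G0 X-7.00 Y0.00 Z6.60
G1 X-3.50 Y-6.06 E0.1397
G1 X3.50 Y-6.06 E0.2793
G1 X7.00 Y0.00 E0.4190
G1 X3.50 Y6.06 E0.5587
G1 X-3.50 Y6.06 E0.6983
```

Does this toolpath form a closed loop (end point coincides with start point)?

no

Start point (G0): (-7.00, 0.00). End point (last G1): the path does not return to the start — open.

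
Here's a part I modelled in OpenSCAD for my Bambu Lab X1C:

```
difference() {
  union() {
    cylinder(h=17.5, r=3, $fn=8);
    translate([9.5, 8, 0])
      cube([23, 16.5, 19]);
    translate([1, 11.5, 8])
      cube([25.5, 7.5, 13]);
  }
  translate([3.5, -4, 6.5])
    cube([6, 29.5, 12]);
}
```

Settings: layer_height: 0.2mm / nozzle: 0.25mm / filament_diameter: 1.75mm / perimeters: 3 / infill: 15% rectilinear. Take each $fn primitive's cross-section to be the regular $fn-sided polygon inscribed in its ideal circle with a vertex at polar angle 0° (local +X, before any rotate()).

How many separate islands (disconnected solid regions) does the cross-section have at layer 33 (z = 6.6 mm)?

2

At z = 6.6 mm: the r=3 cylinder contributes a regular 8-gon of circumradius 3; the cube at (9.5, 8) (footprint 23×16.5) is included at this height; the cube at (1, 11.5) is not intersected at this z (z outside [8, 21]); Taking the union: the 2 present regions are separate (no shared area or edge), so areas and boundary lengths simply add and each stays a separate island — 2 connected regions; the 6×29.5 cube at (3.5, -4) contributes its full rectangle; Taking the first minus the rest: starting from that combined region, the 6×29.5 cube at (3.5, -4) misses the remaining region (no effect) — 2 connected regions. Overall, the cross-section has 2 separate islands. Island count = 2.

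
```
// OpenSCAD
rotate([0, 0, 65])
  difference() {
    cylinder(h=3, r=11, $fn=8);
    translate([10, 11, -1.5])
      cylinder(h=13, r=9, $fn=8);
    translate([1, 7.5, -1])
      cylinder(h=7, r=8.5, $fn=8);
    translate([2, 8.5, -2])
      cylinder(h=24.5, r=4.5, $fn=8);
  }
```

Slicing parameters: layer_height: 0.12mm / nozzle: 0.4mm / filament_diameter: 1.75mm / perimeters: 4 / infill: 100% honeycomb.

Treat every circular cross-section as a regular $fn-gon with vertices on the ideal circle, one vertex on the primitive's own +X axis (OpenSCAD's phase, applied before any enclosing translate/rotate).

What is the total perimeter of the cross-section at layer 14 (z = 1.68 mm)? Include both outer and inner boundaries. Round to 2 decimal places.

69.21 mm

At z = 1.68 mm: the cylinder: section is a regular 8-gon, circumradius r=11 (perimeter = 2·8·11.000·sin(180°/8) = 67.35 mm); the cylinder at (10, 11): section is a regular 8-gon, circumradius r=9 (perimeter = 2·8·9.000·sin(180°/8) = 55.11 mm); the cylinder at (1, 7.5): section is a regular 8-gon, circumradius r=8.5 (perimeter = 2·8·8.500·sin(180°/8) = 52.04 mm); the r=4.5 cylinder at (2, 8.5) gives a regular 8-gon of circumradius 4.5 (constant along its height) (perimeter = 2·8·4.500·sin(180°/8) = 27.55 mm); After the difference (first − rest): starting from the r=11 cylinder, the r=9 cylinder at (10, 11) partially overlaps it — only the 31.91 mm² overlap (of its 229.10 mm²) is removed, clipping the outline; the r=8.5 cylinder at (1, 7.5) partially overlaps it — only the 101.86 mm² overlap (of its 204.35 mm²) is removed, clipping the outline; the r=4.5 cylinder at (2, 8.5) misses the remaining region (no effect) — boundary = 69.21 mm; (rotated 65° about Z; rotation is an isometry so areas/perimeters/island counts are preserved). Overall, the cross-section is a single solid region. Total boundary length (outer) = 69.21 mm.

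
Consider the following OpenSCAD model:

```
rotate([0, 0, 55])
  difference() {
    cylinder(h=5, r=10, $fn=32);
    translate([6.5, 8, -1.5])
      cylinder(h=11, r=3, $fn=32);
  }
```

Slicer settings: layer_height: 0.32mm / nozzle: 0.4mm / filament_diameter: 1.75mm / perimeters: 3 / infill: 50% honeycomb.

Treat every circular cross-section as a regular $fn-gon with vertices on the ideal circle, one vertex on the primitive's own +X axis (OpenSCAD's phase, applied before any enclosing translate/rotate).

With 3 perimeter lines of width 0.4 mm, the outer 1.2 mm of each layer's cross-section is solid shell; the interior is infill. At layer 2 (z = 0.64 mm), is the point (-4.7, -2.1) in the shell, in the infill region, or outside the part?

infill

At z = 0.64 mm: the r=10 cylinder gives a regular 32-gon of circumradius 10 (constant along its height); the r=3 cylinder at (6.5, 8) contributes a regular 32-gon of circumradius 3; Taking the first minus the rest: starting from the r=10 cylinder, the r=3 cylinder at (6.5, 8) partially overlaps it — only the 11.16 mm² overlap (of its 28.09 mm²) is removed, clipping the outline — 1 connected region; (whole slice rotated 55° about Z — lengths, areas and connectivity unchanged). Overall, the cross-section is a single solid region. Undo the 55° rotation: the query point maps to (-4.416, 2.646) in the un-rotated model frame. The nearest boundary edge runs (-9.24, 3.83)→(-8.31, 5.56); distance from the point to it = 4.81 mm. The point is inside the cross-section and 4.81 mm from the nearest boundary — more than the 1.2 mm shell width (3 × 0.4), so it's in the infill interior.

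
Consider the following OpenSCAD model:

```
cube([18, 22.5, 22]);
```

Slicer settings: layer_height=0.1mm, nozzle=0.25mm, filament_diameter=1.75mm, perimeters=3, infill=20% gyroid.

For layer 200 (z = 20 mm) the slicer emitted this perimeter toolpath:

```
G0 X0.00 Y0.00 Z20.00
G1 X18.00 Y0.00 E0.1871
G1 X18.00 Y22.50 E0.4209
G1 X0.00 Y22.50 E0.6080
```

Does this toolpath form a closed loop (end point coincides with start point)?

Start point (G0): (0.00, 0.00). End point (last G1): the path does not return to the start — open.

no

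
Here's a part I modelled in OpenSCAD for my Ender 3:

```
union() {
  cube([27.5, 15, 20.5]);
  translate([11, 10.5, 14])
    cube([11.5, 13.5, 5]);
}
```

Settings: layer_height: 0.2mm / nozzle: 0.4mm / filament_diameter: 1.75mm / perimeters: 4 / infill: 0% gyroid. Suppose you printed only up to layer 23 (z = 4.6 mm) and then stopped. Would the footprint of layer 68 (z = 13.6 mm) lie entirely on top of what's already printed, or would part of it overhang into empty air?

entirely on top

Compare the two slices. At z = 4.6: the cube is present — its section is the full 27.5×15 rectangle (area 412.50 mm²); the cube at (11, 10.5) is absent (z outside [14, 19]); Combining (union): only the 27.5×15 cube is present, so the union is just that shape — area = 412.50 mm². At z = 13.6: the cube is present — its section is the full 27.5×15 rectangle (area 412.50 mm²); the cube at (11, 10.5) is not intersected at this z (z outside [14, 19]); Combining (union): only the 27.5×15 cube is present, so the union is just that shape — area = 412.50 mm². Checking containment: the cross-section at z = 13.6 is a subset of the cross-section at z = 4.6.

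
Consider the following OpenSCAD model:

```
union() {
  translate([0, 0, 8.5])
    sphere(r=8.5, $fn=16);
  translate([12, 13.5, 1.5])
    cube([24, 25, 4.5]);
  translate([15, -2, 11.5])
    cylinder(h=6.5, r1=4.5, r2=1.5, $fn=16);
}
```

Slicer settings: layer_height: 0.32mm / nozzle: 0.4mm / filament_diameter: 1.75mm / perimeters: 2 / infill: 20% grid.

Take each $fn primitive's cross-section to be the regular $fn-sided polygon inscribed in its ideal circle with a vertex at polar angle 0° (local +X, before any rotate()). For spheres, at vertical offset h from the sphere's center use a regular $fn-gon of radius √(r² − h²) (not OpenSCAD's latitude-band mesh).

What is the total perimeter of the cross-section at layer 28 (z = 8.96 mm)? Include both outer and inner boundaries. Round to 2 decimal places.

At z = 8.96 mm: the r=8.5 sphere slices to a regular 16-gon of circumradius 8.488 (√(r²−h²) with h=0.46 from center) (perimeter = 2·16·8.488·sin(180°/16) = 52.99 mm); the cube at (12, 13.5) is not intersected at this z (z outside [1.5, 6]); the cone at (15, -2) does not reach this height (z outside [11.5, 18]); Combining (union): only the r=8.5 sphere is present, so the union is just that shape — boundary = 52.99 mm. Overall, the cross-section is a single solid region. Total boundary length (outer) = 52.99 mm.

52.99 mm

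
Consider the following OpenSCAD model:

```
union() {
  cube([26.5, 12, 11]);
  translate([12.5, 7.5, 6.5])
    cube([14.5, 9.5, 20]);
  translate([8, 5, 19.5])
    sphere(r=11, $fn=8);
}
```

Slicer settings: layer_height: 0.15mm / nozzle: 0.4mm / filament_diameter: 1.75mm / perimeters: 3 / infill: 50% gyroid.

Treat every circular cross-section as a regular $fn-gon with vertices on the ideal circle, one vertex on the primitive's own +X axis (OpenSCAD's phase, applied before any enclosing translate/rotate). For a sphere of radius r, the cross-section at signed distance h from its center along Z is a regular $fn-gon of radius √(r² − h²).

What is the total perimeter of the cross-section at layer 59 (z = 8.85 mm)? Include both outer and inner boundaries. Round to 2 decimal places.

88.00 mm

At z = 8.85 mm: the cube (footprint 26.5×12) is included at this height (perimeter 77.00 mm); the cube at (12.5, 7.5) is present — its section is the full 14.5×9.5 rectangle (perimeter 48.00 mm); the r=11 sphere at (8, 5) slices to a regular 8-gon of circumradius 2.753 (√(r²−h²) with h=10.65 from center) (perimeter = 2·8·2.753·sin(180°/8) = 16.85 mm); Taking the union: the regions partially overlap (shared area 84.43 mm²), so the edge portions inside another operand are dropped and the merged outline is re-measured after clipping — boundary = 88.00 mm. Overall, the cross-section is a single solid region. Total boundary length (outer) = 88.00 mm.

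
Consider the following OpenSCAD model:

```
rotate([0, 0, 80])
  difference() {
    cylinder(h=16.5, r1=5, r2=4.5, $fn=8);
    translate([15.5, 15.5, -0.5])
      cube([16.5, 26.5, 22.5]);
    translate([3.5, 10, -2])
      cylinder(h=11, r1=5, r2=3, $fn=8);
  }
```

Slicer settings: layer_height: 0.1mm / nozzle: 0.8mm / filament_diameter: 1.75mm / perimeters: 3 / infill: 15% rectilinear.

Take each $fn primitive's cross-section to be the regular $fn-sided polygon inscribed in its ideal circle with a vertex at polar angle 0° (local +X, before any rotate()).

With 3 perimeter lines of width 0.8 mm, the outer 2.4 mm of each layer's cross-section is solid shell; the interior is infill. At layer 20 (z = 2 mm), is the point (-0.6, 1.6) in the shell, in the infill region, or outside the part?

infill

At z = 2 mm: the cone (r1=5→r2=4.5) has section circumradius 4.939 here — a regular 8-gon; the 16.5×26.5 cube at (15.5, 15.5) contributes its full rectangle; the cone at (3.5, 10) contributes a regular 8-gon of circumradius 4.273 (interpolated between r1=5 and r2=3 at t=0.364); After the difference (first − rest): starting from the cone, the 16.5×26.5 cube at (15.5, 15.5) misses the remaining region (no effect); the cone at (3.5, 10) misses the remaining region (no effect) — 1 connected region; (rotated 80° about Z; rotation is an isometry so areas/perimeters/island counts are preserved). Overall, the cross-section is a single solid region. Undo the 80° rotation: the query point maps to (1.472, 0.869) in the un-rotated model frame. The nearest boundary edge runs (3.49, 3.49)→(4.94, 0.00); distance from the point to it = 2.87 mm. The point is inside the cross-section and 2.87 mm from the nearest boundary — more than the 2.4 mm shell width (3 × 0.8), so it's in the infill interior.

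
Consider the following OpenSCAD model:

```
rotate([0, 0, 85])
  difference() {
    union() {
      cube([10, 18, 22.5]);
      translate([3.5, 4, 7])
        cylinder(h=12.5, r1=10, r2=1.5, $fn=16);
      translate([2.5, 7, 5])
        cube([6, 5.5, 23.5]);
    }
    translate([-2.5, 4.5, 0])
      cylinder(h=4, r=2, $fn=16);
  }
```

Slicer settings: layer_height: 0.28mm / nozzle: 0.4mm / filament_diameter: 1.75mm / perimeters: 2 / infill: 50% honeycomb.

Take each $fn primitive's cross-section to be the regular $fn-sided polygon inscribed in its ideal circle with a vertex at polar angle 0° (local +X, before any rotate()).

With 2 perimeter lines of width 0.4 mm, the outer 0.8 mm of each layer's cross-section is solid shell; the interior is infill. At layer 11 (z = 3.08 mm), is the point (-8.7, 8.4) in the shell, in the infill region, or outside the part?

infill

At z = 3.08 mm: the cube (footprint 10×18) is included at this height; the cone at (3.5, 4) does not reach this height (z outside [7, 19.5]); the cube at (2.5, 7) does not reach this height (z outside [5, 28.5]); Combining (union): only the 10×18 cube is present, so the union is just that shape — 1 connected region; the r=2 cylinder at (-2.5, 4.5) contributes a regular 16-gon of circumradius 2; Subtracting the remaining from the first: starting from the result so far, the r=2 cylinder at (-2.5, 4.5) misses the remaining region (no effect) — 1 connected region; (rotated 85° about Z; rotation is an isometry so areas/perimeters/island counts are preserved). Overall, the cross-section is a single solid region. Undo the 85° rotation: the query point maps to (7.610, 9.399) in the un-rotated model frame. The nearest boundary edge runs (10.00, 18.00)→(10.00, 0.00); distance from the point to it = 2.39 mm. The point is inside the cross-section and 2.39 mm from the nearest boundary — more than the 0.8 mm shell width (2 × 0.4), so it's in the infill interior.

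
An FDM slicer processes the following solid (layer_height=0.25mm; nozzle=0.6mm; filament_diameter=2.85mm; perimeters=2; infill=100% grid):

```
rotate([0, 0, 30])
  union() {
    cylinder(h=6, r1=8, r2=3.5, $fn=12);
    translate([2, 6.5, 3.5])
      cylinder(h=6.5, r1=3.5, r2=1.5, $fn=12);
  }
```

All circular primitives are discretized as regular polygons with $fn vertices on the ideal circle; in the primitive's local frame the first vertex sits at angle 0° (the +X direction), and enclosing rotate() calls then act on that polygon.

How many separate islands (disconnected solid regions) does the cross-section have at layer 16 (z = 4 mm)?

1

At z = 4 mm: the cone contributes a regular 12-gon of circumradius 5.000 (interpolated between r1=8 and r2=3.5 at t=0.667); the cone at (2, 6.5) (r1=3.5→r2=1.5) has section circumradius 3.346 here — a regular 12-gon; Merging all regions: the regions partially overlap (shared area 4.05 mm²), so overlapping operands fuse into one piece — 1 connected region; (whole slice rotated 30° about Z — lengths, areas and connectivity unchanged). Overall, the cross-section is a single solid region. Island count = 1.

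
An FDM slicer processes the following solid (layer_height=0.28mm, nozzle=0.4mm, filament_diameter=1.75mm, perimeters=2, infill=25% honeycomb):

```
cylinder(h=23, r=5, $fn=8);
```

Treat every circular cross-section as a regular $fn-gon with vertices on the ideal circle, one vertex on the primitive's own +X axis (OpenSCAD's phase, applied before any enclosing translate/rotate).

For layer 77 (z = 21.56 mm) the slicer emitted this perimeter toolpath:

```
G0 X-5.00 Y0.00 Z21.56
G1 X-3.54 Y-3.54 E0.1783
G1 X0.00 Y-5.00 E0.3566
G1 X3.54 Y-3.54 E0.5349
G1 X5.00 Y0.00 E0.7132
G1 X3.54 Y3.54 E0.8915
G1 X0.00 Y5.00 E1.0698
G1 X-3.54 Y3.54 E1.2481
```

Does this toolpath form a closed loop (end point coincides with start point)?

no

Start point (G0): (-5.00, 0.00). End point (last G1): the path does not return to the start — open.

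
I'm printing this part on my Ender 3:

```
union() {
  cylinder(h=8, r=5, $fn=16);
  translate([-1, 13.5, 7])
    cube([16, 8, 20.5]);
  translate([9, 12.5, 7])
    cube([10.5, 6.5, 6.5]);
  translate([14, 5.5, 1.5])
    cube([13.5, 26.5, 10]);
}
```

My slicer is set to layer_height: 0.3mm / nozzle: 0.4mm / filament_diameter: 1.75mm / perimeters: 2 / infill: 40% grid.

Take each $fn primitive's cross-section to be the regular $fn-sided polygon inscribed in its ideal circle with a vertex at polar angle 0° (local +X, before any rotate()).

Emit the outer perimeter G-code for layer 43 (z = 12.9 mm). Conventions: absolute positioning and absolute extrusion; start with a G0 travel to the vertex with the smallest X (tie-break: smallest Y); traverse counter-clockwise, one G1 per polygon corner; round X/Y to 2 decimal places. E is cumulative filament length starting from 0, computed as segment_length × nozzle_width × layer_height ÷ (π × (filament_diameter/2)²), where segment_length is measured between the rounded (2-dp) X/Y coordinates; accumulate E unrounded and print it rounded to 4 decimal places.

At z = 12.9 mm: the cylinder is not intersected at this z (z outside [0, 8]); the 16×8 cube at (-1, 13.5) contributes its full rectangle; the cube at (9, 12.5) is present — its section is the full 10.5×6.5 rectangle; the cube at (14, 5.5) is not intersected at this z (z outside [1.5, 11.5]); Taking the union: the regions partially overlap (shared area 33.00 mm²), so overlapping operands fuse into one piece — 1 connected region. The outline is a single polygon with 8 vertices. Extrusion per mm of travel: 0.4 × 0.3 / (π × 0.875²) = 0.049890. Accumulating E over each segment gives final E = 2.9435.

G0 X-1.00 Y13.50 Z12.90
G1 X9.00 Y13.50 E0.4989
G1 X9.00 Y12.50 E0.5488
G1 X19.50 Y12.50 E1.0726
G1 X19.50 Y19.00 E1.3969
G1 X15.00 Y19.00 E1.6214
G1 X15.00 Y21.50 E1.7462
G1 X-1.00 Y21.50 E2.5444
G1 X-1.00 Y13.50 E2.9435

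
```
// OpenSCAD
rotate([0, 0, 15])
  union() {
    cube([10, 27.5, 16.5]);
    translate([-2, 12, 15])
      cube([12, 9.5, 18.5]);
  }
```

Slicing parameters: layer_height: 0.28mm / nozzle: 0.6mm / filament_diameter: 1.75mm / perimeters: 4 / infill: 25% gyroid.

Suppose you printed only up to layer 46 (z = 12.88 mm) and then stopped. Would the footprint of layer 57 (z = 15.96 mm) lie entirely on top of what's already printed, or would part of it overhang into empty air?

part overhangs

Compare the two slices. At z = 12.88: the 10×27.5 cube contributes its full rectangle (area 275.00 mm²); the cube at (-2, 12) is not intersected at this z (z outside [15, 33.5]); Merging all regions: only the 10×27.5 cube is present, so the union is just that shape — area = 275.00 mm²; (whole slice rotated 15° about Z — lengths, areas and connectivity unchanged). At z = 15.96: the cube (footprint 10×27.5) is included at this height (area 275.00 mm²); the cube at (-2, 12) is present — its section is the full 12×9.5 rectangle (area 114.00 mm²); Taking the union: the regions partially overlap — summed areas 389.00 mm² minus the doubly-counted overlap 95.00 mm² gives 294.00 mm² — area = 294.00 mm²; (rotated 15° about Z; rotation is an isometry so areas/perimeters/island counts are preserved). Checking containment: at z = 15.96 the cross-section extends beyond the z = 12.88 cross-section by about 19.00 mm².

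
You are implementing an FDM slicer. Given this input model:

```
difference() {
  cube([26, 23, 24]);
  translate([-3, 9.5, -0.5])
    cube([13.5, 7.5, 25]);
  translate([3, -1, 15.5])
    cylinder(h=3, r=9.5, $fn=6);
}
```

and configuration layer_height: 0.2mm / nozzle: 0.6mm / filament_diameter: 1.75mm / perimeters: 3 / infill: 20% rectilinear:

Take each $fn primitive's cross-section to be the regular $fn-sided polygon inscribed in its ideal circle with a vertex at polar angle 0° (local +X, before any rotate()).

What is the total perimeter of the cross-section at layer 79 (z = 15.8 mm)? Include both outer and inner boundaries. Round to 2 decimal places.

115.95 mm

At z = 15.8 mm: the cube (footprint 26×23) is included at this height (perimeter 98.00 mm); the cube at (-3, 9.5) is present — its section is the full 13.5×7.5 rectangle (perimeter 42.00 mm); the r=9.5 cylinder at (3, -1) contributes a regular 6-gon of circumradius 9.5 (perimeter = 2·6·9.500·sin(180°/6) = 57.00 mm); Taking the first minus the rest: starting from the 26×23 cube, the 13.5×7.5 cube at (-3, 9.5) partially overlaps it — only the 78.75 mm² overlap (of its 101.25 mm²) is removed, clipping the outline; the r=9.5 cylinder at (3, -1) partially overlaps it — only the 71.09 mm² overlap (of its 234.48 mm²) is removed, clipping the outline — boundary = 115.95 mm. Overall, the cross-section is a single solid region. Total boundary length (outer) = 115.95 mm.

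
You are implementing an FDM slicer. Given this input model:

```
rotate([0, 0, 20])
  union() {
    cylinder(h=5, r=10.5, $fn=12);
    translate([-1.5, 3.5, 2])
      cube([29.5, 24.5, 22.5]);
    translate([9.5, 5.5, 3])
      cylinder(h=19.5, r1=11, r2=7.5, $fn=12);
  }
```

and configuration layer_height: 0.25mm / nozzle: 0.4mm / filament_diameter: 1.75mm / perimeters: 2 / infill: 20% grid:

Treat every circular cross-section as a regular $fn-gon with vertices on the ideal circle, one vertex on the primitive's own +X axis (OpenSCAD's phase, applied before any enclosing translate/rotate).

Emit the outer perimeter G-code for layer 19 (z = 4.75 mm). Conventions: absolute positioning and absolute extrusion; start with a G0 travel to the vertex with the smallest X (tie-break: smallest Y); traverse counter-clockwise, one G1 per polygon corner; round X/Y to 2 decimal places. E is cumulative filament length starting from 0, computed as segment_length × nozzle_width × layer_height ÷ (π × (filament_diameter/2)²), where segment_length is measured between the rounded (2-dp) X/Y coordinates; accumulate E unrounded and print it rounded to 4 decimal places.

At z = 4.75 mm: the r=10.5 cylinder gives a regular 12-gon of circumradius 10.5 (constant along its height); the 29.5×24.5 cube at (-1.5, 3.5) contributes its full rectangle; the cone at (9.5, 5.5) (r1=11→r2=7.5) has section circumradius 10.686 here — a regular 12-gon; Merging all regions: the regions partially overlap (shared area 339.00 mm²), so overlapping operands fuse into one piece — 1 connected region; (whole slice rotated 20° about Z — lengths, areas and connectivity unchanged). The outline is a single polygon with 17 vertices. Extrusion per mm of travel: 0.4 × 0.25 / (π × 0.875²) = 0.041575. Accumulating E over each segment gives final E = 5.7055.

G0 X-10.99 Y25.80 Z4.75
G1 X-4.86 Y8.98 E0.7443
G1 X-8.04 Y6.75 E0.9058
G1 X-10.34 Y1.82 E1.1319
G1 X-9.87 Y-3.59 E1.3577
G1 X-6.75 Y-8.04 E1.5837
G1 X-1.82 Y-10.34 E1.8098
G1 X3.59 Y-9.87 E2.0356
G1 X8.04 Y-6.75 E2.2616
G1 X10.34 Y-1.82 E2.4877
G1 X10.33 Y-1.66 E2.4944
G1 X10.70 Y-1.62 E2.5099
G1 X15.23 Y1.55 E2.7397
G1 X17.57 Y6.56 E2.9696
G1 X17.27 Y10.01 E3.1136
G1 X25.11 Y12.87 E3.4606
G1 X16.73 Y35.89 E4.4791
G1 X-10.99 Y25.80 E5.7055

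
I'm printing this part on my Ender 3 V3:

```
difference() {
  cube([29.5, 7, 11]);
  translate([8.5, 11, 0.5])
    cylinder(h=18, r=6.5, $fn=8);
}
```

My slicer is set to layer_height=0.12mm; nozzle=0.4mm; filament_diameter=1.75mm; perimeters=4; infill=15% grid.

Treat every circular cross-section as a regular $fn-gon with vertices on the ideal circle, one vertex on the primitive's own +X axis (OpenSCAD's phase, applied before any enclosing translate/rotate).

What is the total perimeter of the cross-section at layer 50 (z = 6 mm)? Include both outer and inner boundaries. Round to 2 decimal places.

74.55 mm

At z = 6 mm: the cube (footprint 29.5×7) is included at this height (perimeter 73.00 mm); the r=6.5 cylinder at (8.5, 11) contributes a regular 8-gon of circumradius 6.5 (perimeter = 2·8·6.500·sin(180°/8) = 39.80 mm); Taking the first minus the rest: starting from the 29.5×7 cube, the r=6.5 cylinder at (8.5, 11) partially overlaps it — only the 14.38 mm² overlap (of its 119.50 mm²) is removed, clipping the outline — boundary = 74.55 mm. Overall, the cross-section is a single solid region. Total boundary length (outer) = 74.55 mm.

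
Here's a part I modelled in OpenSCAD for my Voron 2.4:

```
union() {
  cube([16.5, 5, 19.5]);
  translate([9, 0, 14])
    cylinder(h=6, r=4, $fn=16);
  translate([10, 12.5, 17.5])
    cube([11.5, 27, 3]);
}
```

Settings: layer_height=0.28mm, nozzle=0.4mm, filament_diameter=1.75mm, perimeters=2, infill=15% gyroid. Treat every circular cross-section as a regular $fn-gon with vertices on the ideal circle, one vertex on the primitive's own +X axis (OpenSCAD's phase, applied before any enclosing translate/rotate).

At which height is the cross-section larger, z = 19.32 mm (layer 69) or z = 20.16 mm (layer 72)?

Layer 69 (z = 19.32): the 16.5×5 cube contributes its full rectangle (area 82.50 mm²); the r=4 cylinder at (9, 0) contributes a regular 16-gon of circumradius 4 (area = (16/2)·4.000²·sin(360°/16) = 48.98 mm²); the cube at (10, 12.5) is present — its section is the full 11.5×27 rectangle (area 310.50 mm²); Merging all regions: the regions partially overlap — summed areas 441.98 mm² minus the doubly-counted overlap 24.49 mm² gives 417.49 mm² — area = 417.49 mm². So its area = 417.49 mm². Layer 72 (z = 20.16): the cube does not reach this height (z outside [0, 19.5]); the cylinder at (9, 0) is absent (z outside [14, 20]); the cube at (10, 12.5) (footprint 11.5×27) is included at this height (area 310.50 mm²); Merging all regions: only the 11.5×27 cube at (10, 12.5) is present, so the union is just that shape — area = 310.50 mm². So its area = 310.50 mm². Layer 69 is larger (417.49 vs 310.50 mm²).

layer 69 (z = 19.32 mm)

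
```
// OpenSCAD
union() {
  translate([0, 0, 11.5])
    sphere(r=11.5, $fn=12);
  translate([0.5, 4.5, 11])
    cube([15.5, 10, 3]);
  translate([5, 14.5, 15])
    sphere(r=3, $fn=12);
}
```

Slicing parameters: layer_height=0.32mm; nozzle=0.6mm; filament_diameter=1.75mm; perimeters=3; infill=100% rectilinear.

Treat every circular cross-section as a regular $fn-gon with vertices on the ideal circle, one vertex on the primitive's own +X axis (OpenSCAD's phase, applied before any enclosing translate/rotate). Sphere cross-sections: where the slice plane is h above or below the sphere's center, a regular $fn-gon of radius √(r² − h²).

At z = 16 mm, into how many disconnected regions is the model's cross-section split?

At z = 16 mm: the r=11.5 sphere contributes a regular 12-gon of circumradius √(11.5²−4.5²) = 10.583; the cube at (0.5, 4.5) is absent (z outside [11, 14]); the r=3 sphere at (5, 14.5) contributes a regular 12-gon of circumradius √(3²−1²) = 2.828; Combining (union): the 2 present regions are separate (no shared area or edge), so areas and boundary lengths simply add and each stays a separate island — 2 connected regions. The result has 2 disconnected regions.

2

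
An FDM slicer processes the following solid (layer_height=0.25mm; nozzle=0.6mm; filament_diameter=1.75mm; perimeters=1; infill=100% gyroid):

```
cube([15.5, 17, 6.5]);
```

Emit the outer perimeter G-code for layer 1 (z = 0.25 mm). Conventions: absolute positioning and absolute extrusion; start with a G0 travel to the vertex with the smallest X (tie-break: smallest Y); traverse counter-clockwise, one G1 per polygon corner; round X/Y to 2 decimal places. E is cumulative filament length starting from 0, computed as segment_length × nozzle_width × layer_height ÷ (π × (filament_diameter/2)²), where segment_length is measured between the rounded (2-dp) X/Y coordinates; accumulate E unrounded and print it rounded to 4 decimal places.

G0 X0.00 Y0.00 Z0.25
G1 X15.50 Y0.00 E0.9666
G1 X15.50 Y17.00 E2.0268
G1 X0.00 Y17.00 E2.9934
G1 X0.00 Y0.00 E4.0536

At z = 0.25 mm: the cube (footprint 15.5×17) is included at this height. The outline is a single polygon with 4 vertices. Extrusion per mm of travel: 0.6 × 0.25 / (π × 0.875²) = 0.062363. Accumulating E over each segment gives final E = 4.0536.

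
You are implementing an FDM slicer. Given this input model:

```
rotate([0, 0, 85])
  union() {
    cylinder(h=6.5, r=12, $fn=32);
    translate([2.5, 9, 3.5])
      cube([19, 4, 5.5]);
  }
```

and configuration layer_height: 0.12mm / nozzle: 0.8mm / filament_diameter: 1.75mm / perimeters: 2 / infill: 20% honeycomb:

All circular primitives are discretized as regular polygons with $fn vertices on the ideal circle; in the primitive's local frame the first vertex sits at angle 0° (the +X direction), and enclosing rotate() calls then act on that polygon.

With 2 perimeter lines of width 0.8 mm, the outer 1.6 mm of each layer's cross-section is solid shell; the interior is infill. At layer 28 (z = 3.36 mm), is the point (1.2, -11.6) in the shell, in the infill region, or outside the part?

At z = 3.36 mm: the r=12 cylinder gives a regular 32-gon of circumradius 12 (constant along its height); the cube at (2.5, 9) is absent (z outside [3.5, 9]); Taking the union: only the r=12 cylinder is present, so the union is just that shape — 1 connected region; (whole slice rotated 85° about Z — lengths, areas and connectivity unchanged). Overall, the cross-section is a single solid region. Undo the 85° rotation: the query point maps to (-11.451, -2.206) in the un-rotated model frame. The nearest boundary edge runs (-12.00, 0.00)→(-11.77, -2.34); distance from the point to it = 0.33 mm. The point is inside the cross-section, 0.33 mm from the nearest boundary — within the 1.6 mm shell band (2 × 0.8).

shell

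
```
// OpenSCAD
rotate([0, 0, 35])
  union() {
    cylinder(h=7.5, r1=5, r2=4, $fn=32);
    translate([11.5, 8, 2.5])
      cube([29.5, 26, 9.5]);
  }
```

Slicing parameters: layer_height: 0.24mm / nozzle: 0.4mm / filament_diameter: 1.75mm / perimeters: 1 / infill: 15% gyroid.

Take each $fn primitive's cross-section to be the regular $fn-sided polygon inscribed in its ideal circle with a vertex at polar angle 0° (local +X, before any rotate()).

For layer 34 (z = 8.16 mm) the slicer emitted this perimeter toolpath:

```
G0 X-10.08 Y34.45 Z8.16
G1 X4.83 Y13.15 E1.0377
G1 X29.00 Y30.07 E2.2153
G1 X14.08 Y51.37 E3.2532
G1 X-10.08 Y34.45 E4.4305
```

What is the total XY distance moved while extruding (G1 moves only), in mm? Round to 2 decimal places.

Sum the Euclidean lengths of each G1 segment: total = 111.01 mm.

111.01 mm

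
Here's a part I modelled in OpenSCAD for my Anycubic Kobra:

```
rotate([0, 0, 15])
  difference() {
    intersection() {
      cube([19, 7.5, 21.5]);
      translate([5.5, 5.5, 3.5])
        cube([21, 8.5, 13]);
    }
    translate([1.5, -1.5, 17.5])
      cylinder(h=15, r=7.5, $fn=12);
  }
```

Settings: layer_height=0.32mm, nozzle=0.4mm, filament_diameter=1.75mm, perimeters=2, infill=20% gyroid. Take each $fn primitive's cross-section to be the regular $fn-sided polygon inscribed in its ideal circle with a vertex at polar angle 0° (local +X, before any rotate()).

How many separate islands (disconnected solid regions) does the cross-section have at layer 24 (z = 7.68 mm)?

1

At z = 7.68 mm: the cube is present — its section is the full 19×7.5 rectangle; the cube at (5.5, 5.5) (footprint 21×8.5) is included at this height; Taking the intersection: the 21×8.5 cube at (5.5, 5.5) partially overlaps the 19×7.5 cube; clipping to the common part keeps 27.00 mm² — 1 connected region; the cylinder at (1.5, -1.5) is not intersected at this z (z outside [17.5, 32.5]); Taking the first minus the rest: none of the subtracted shapes is present at this height, so the result so far is unchanged — 1 connected region; (rotated 15° about Z; rotation is an isometry so areas/perimeters/island counts are preserved). Overall, the cross-section is a single solid region. Island count = 1.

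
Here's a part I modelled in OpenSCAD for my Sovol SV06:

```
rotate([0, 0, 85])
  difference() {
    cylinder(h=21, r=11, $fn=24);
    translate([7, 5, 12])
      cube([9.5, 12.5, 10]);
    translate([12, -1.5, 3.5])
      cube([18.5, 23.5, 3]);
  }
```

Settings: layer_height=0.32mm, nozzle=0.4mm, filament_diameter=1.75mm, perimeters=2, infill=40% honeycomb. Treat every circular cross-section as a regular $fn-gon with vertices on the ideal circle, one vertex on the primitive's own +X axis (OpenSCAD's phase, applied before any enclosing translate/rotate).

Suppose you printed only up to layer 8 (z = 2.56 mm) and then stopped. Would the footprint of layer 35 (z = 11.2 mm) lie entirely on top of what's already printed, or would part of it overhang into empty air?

entirely on top

Compare the two slices. At z = 2.56: the r=11 cylinder contributes a regular 24-gon of circumradius 11 (area = (24/2)·11.000²·sin(360°/24) = 375.81 mm²); the cube at (7, 5) does not reach this height (z outside [12, 22]); the cube at (12, -1.5) is not intersected at this z (z outside [3.5, 6.5]); Taking the first minus the rest: none of the subtracted shapes is present at this height, so the r=11 cylinder is unchanged — area = 375.81 mm²; (whole slice rotated 85° about Z — lengths, areas and connectivity unchanged). At z = 11.2: the r=11 cylinder gives a regular 24-gon of circumradius 11 (constant along its height) (area = (24/2)·11.000²·sin(360°/24) = 375.81 mm²); the cube at (7, 5) is not intersected at this z (z outside [12, 22]); the cube at (12, -1.5) is not intersected at this z (z outside [3.5, 6.5]); Subtracting the remaining from the first: none of the subtracted shapes is present at this height, so the r=11 cylinder is unchanged — area = 375.81 mm²; (whole slice rotated 85° about Z — lengths, areas and connectivity unchanged). Checking containment: the cross-section at z = 11.2 is a subset of the cross-section at z = 2.56.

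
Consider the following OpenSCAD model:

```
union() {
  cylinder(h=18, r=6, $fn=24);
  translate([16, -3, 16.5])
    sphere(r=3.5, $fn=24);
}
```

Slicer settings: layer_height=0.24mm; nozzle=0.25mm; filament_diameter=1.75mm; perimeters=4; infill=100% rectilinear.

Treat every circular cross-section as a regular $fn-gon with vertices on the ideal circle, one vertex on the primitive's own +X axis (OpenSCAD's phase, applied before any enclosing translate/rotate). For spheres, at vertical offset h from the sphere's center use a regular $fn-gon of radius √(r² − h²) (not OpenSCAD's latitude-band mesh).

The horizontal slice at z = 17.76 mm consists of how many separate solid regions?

At z = 17.76 mm: the r=6 cylinder contributes a regular 24-gon of circumradius 6; the r=3.5 sphere at (16, -3) slices to a regular 24-gon of circumradius 3.265 (√(r²−h²) with h=1.26 from center); Taking the union: the 2 present regions are separate (no shared area or edge), so areas and boundary lengths simply add and each stays a separate island — 2 connected regions. The result has 2 disconnected regions.

2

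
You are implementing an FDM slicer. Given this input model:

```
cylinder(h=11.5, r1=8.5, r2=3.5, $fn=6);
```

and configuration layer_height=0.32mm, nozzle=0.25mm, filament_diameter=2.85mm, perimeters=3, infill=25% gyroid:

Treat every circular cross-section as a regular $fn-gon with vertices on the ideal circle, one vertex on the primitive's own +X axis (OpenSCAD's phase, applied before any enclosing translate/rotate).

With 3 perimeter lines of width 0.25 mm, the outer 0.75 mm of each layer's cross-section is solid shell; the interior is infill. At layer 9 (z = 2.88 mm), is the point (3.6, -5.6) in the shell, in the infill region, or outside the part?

At z = 2.88 mm: the cone contributes a regular 6-gon of circumradius 7.248 (interpolated between r1=8.5 and r2=3.5 at t=0.250). Overall, the cross-section is a single solid region. The nearest boundary edge runs (3.62, -6.28)→(7.25, 0.00); distance from the point to it = 0.36 mm. The point is inside the cross-section, 0.36 mm from the nearest boundary — within the 0.75 mm shell band (3 × 0.25).

shell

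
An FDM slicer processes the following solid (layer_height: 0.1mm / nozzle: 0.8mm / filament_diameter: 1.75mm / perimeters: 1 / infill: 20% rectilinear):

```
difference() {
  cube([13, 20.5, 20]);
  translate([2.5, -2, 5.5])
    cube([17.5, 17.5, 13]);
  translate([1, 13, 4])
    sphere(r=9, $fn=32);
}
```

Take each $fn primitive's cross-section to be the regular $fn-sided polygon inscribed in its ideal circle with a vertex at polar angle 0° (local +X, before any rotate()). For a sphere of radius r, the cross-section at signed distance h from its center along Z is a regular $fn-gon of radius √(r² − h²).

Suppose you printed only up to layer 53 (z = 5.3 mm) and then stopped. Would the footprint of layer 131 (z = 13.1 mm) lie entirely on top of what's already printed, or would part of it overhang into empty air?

Compare the two slices. At z = 5.3: the cube is present — its section is the full 13×20.5 rectangle (area 266.50 mm²); the cube at (2.5, -2) is not intersected at this z (z outside [5.5, 18.5]); the r=9 sphere at (1, 13) slices to a regular 32-gon of circumradius 8.906 (√(r²−h²) with h=1.3 from center) (area = (32/2)·8.906²·sin(360°/32) = 247.56 mm²); Taking the first minus the rest: starting from the 13×20.5 cube (266.50 mm²), the r=9 sphere at (1, 13) partially overlaps it — only the 135.71 mm² overlap (of its 247.56 mm²) is removed, clipping the outline — area = 130.79 mm². At z = 13.1: the cube (footprint 13×20.5) is included at this height (area 266.50 mm²); the cube at (2.5, -2) (footprint 17.5×17.5) is included at this height (area 306.25 mm²); the sphere at (1, 13) is not intersected at this z (|z−center|=9.100 > r=9); Taking the first minus the rest: starting from the 13×20.5 cube (266.50 mm²), the 17.5×17.5 cube at (2.5, -2) partially overlaps it — only the 162.75 mm² overlap (of its 306.25 mm²) is removed, clipping the outline — area = 103.75 mm². Checking containment: at z = 13.1 the cross-section extends beyond the z = 5.3 cross-section by about 68.92 mm².

part overhangs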